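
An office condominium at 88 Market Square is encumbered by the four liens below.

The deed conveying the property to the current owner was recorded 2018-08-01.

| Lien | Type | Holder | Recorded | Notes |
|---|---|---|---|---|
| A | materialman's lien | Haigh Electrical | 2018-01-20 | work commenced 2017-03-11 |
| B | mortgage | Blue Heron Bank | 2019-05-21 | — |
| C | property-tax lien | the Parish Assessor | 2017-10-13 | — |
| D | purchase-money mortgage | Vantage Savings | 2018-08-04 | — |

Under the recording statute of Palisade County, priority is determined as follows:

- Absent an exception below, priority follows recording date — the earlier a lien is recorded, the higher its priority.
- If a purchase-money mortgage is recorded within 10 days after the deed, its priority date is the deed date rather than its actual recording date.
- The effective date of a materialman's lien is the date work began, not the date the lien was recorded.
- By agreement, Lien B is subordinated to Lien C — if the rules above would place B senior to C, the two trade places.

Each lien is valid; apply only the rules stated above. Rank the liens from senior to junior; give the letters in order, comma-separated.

A, C, D, B

Adjusting effective dates: A's effective date is 2017-03-11, when work began; D relates back to the deed date 2018-08-01.
Sorted by effective date: A (2017-03-11), C (2017-10-13), D (2018-08-01), B (2019-05-21).
B already ranks below C; the subordination has no effect.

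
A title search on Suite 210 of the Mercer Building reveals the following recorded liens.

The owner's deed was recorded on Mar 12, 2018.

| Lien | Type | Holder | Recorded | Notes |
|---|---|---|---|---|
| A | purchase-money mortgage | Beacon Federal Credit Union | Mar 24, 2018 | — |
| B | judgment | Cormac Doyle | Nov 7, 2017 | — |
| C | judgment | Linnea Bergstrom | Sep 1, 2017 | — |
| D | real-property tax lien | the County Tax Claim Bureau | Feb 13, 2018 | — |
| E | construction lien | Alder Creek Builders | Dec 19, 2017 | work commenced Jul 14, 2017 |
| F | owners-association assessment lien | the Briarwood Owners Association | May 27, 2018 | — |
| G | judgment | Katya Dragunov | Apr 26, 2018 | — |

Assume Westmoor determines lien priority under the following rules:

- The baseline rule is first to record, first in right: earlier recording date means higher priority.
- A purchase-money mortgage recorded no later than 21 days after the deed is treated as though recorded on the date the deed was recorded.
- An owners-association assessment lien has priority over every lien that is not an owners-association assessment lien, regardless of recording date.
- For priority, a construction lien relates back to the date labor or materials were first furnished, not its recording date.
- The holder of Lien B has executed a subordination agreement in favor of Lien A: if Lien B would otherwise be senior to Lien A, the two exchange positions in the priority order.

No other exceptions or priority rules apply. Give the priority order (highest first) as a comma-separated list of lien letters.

Adjusting effective dates: A was recorded within the 21-day window, so its effective date is the deed date Mar 12, 2018; E is treated as recorded Jul 14, 2017, the work-commencement date.
F, as an owners-association assessment lien, has superpriority and ranks first.
Ordering the rest by effective date: E (Jul 14, 2017), C (Sep 1, 2017), B (Nov 7, 2017), D (Feb 13, 2018), A (Mar 12, 2018), G (Apr 26, 2018).
B is senior to A before the subordination, so the two trade places.

F, E, C, A, D, B, G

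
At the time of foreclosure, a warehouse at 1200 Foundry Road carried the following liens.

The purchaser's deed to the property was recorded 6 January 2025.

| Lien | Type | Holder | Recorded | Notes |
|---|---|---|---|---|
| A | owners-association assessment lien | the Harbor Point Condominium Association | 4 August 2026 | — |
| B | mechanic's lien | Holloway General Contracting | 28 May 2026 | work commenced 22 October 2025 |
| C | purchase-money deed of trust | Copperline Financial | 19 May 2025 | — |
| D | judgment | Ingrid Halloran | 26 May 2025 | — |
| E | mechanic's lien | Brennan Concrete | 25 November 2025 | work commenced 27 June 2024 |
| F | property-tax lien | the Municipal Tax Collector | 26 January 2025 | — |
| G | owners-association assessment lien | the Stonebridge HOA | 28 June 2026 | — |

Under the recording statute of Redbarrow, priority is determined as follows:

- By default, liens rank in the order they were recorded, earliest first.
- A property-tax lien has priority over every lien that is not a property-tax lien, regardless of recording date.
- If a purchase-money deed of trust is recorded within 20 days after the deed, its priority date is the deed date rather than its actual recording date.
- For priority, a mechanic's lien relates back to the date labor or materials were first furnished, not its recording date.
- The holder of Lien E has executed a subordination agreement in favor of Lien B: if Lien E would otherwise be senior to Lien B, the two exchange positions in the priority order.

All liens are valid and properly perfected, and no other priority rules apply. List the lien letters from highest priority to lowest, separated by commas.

F, B, C, D, E, G, A

Effective dates after the stated exceptions: B relates back to 22 October 2025 (work commenced); C was recorded 133 days after the deed — beyond 20 days — so no relation-back applies; E's effective date is 27 June 2024, when work began.
F is a property-tax lien and takes priority over every other lien.
Among the remaining liens, by effective date: E (27 June 2024), C (19 May 2025), D (26 May 2025), B (22 October 2025), G (28 June 2026), A (4 August 2026).
E is senior to B before the subordination, so the two trade places.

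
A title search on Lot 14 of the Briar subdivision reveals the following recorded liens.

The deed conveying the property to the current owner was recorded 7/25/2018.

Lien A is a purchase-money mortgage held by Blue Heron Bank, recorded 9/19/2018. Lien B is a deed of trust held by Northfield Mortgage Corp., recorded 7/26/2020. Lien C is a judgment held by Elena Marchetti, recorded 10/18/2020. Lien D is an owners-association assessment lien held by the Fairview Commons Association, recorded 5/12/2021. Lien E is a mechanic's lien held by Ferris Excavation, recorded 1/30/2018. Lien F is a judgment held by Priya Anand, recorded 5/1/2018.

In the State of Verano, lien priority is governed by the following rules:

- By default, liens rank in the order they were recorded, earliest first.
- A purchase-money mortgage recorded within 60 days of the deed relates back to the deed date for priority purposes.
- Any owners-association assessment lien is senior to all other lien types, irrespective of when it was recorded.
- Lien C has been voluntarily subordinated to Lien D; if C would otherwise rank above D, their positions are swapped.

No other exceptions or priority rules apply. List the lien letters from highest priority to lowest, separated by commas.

D, E, F, A, B, C

Effective dates after the stated exceptions: A's effective date is the deed date, 7/25/2018.
As an owners-association assessment lien, D is senior to every other lien.
The other liens, earliest effective date first: E (1/30/2018), F (5/1/2018), A (7/25/2018), B (7/26/2020), C (10/18/2020).
Since C is not senior to D, the subordination leaves the order unchanged.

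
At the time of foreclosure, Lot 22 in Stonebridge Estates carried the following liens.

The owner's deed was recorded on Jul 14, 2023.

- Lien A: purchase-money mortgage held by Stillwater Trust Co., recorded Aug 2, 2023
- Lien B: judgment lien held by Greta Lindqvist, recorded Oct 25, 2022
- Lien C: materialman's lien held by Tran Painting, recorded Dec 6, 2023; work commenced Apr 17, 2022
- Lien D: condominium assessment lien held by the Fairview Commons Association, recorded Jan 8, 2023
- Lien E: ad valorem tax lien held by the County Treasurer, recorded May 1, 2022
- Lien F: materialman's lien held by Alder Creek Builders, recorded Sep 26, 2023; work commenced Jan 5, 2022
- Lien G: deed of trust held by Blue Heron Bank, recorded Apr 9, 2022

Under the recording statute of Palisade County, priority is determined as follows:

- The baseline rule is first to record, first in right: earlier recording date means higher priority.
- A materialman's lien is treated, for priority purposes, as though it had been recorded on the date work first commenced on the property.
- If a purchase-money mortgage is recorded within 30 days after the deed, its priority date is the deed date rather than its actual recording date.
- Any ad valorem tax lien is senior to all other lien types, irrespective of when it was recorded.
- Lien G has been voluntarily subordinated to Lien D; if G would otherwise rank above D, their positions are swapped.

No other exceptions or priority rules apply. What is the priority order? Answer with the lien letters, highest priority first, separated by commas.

E, F, D, C, B, G, A

Adjusting effective dates: A's effective date is the deed date, Jul 14, 2023; C is treated as recorded Apr 17, 2022, the work-commencement date; F's effective date is Jan 5, 2022, when work began.
As an ad valorem tax lien, E is senior to every other lien.
Ordering the rest by effective date: F (Jan 5, 2022), G (Apr 9, 2022), C (Apr 17, 2022), B (Oct 25, 2022), D (Jan 8, 2023), A (Jul 14, 2023).
G would otherwise be senior to D, so under the subordination agreement G and D exchange positions.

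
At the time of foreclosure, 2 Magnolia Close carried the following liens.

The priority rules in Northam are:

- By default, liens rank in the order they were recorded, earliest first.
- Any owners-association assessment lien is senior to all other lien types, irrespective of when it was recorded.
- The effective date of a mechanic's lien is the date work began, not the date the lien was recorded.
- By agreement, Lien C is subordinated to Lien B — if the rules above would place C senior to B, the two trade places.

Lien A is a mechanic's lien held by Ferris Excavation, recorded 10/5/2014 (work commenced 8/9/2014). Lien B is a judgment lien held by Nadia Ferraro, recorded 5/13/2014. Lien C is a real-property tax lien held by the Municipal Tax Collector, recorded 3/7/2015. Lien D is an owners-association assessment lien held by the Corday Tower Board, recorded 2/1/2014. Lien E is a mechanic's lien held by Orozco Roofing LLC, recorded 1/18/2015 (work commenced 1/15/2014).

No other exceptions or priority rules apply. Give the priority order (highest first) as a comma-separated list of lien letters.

D, E, B, A, C

Adjusting effective dates: A's effective date is 8/9/2014, when work began; E relates back to 1/15/2014 (work commenced).
As an owners-association assessment lien, D is senior to every other lien.
Ordering the rest by effective date: E (1/15/2014), B (5/13/2014), A (8/9/2014), C (3/7/2015).
C already ranks below B; the subordination has no effect.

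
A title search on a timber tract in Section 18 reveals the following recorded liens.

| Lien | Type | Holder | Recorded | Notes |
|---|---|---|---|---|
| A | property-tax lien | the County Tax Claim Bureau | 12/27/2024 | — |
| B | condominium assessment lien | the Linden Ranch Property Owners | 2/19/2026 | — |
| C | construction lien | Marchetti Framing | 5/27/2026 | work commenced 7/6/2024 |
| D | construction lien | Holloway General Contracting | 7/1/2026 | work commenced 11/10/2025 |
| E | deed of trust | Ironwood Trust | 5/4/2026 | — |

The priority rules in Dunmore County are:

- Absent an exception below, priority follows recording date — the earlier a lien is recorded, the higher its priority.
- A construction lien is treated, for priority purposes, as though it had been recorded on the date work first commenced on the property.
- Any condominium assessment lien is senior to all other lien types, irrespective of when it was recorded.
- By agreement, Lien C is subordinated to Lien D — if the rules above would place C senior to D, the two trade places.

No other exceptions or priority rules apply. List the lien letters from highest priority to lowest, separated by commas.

B, D, A, C, E

First, effective dates: C is treated as recorded 7/6/2024, the work-commencement date; D's effective date is 11/10/2025, when work began.
B is a condominium assessment lien and takes priority over every other lien.
Remaining liens by effective date: C (7/6/2024), A (12/27/2024), D (11/10/2025), E (5/4/2026).
The subordination applies — C was senior to D — so C and D swap.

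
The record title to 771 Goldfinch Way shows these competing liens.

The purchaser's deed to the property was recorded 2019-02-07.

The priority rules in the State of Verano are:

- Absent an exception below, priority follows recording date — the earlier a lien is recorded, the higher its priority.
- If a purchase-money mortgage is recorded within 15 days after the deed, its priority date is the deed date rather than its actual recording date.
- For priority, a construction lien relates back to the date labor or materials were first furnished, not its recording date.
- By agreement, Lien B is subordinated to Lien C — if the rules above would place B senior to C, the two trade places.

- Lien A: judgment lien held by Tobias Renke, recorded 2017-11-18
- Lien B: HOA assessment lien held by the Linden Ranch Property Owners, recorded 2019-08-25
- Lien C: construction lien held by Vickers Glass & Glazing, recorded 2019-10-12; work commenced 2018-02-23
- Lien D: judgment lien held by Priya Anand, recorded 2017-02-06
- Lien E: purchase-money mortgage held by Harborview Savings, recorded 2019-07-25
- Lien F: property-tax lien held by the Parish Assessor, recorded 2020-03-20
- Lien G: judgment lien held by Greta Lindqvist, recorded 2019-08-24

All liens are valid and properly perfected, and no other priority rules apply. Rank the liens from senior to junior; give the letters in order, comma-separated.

D, A, C, E, G, B, F

Adjusting effective dates: C's effective date is 2018-02-23, when work began; E missed the 15-day window (168 days after the deed), so its recording date stands.
Ordering by effective date: D (2017-02-06), A (2017-11-18), C (2018-02-23), E (2019-07-25), G (2019-08-24), B (2019-08-25), F (2020-03-20).
B already ranks below C; the subordination has no effect.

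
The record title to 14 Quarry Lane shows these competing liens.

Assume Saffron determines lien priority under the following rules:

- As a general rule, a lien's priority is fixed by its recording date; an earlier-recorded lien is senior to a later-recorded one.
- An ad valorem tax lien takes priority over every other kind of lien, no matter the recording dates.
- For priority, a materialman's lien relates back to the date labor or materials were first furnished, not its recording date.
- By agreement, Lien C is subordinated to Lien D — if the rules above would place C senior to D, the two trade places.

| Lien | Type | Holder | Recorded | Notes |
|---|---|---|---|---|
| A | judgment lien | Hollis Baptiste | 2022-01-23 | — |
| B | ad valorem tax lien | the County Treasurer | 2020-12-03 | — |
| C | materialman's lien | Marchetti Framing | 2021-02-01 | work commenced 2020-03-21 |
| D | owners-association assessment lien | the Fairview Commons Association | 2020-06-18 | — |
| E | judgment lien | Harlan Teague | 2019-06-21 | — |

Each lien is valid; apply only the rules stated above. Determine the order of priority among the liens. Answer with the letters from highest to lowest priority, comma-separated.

B, E, D, C, A

First, effective dates: C's effective date is 2020-03-21, when work began.
B is an ad valorem tax lien and takes priority over every other lien.
Remaining liens by effective date: E (2019-06-21), C (2020-03-21), D (2020-06-18), A (2022-01-23).
C would otherwise be senior to D, so under the subordination agreement C and D exchange positions.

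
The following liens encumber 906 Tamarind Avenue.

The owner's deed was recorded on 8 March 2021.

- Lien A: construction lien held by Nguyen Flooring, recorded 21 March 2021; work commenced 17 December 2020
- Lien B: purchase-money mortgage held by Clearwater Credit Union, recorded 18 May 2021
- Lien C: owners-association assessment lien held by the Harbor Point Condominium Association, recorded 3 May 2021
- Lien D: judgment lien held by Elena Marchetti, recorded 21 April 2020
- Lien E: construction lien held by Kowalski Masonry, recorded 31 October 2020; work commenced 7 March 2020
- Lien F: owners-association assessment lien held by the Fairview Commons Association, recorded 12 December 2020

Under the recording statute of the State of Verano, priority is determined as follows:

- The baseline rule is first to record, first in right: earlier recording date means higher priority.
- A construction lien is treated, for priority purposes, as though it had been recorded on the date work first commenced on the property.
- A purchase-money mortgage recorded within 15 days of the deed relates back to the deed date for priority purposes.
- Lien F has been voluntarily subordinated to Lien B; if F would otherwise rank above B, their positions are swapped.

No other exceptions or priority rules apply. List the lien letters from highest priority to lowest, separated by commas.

Effective dates: A is treated as recorded 17 December 2020, the work-commencement date; B was recorded 71 days after the deed — beyond 15 days — so no relation-back applies; E's effective date is 7 March 2020, when work began.
Ordering by effective date: E (7 March 2020), D (21 April 2020), F (12 December 2020), A (17 December 2020), C (3 May 2021), B (18 May 2021).
The subordination applies — F was senior to B — so F and B swap.

E, D, B, A, C, F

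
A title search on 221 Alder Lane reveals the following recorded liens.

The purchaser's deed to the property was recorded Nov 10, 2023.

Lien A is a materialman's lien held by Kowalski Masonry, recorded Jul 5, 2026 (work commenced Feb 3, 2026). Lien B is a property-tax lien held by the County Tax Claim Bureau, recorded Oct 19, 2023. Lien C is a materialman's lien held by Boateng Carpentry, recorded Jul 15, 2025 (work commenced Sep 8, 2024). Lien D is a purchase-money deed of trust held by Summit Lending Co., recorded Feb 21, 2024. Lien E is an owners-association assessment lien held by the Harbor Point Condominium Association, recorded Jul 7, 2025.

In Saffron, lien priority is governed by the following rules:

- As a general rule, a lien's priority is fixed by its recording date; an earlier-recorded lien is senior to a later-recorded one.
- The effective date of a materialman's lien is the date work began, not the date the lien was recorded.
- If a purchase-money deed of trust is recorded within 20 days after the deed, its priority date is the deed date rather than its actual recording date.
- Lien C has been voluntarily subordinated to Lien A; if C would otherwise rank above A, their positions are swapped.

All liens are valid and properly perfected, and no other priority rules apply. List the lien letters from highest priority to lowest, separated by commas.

B, D, A, E, C

Effective dates after the stated exceptions: A's effective date is Feb 3, 2026, when work began; C's effective date is Sep 8, 2024, when work began; D missed the 20-day window (103 days after the deed), so its recording date stands.
By effective date, earliest first: B (Oct 19, 2023), D (Feb 21, 2024), C (Sep 8, 2024), E (Jul 7, 2025), A (Feb 3, 2026).
C would otherwise be senior to A, so under the subordination agreement C and A exchange positions.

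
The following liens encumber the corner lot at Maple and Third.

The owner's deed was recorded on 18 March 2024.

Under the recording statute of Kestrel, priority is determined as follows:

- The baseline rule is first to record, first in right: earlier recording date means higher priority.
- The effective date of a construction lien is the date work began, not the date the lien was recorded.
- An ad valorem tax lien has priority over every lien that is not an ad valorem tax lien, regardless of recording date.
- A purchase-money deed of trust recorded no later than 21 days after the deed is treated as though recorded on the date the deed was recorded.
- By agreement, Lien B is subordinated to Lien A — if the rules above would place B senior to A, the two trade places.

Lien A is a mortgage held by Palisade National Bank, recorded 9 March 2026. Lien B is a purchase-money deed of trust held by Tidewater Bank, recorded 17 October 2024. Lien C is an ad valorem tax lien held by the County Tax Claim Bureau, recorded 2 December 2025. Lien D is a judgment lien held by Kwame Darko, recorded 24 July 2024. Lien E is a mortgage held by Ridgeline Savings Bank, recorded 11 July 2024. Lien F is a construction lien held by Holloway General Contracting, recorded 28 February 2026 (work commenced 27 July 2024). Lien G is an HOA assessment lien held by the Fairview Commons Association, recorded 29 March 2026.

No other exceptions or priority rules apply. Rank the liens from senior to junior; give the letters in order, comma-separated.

C, E, D, F, A, B, G

Effective dates: B was recorded 213 days after the deed — beyond 21 days — so no relation-back applies; F is treated as recorded 27 July 2024, the work-commencement date.
As an ad valorem tax lien, C is senior to every other lien.
Ordering the rest by effective date: E (11 July 2024), D (24 July 2024), F (27 July 2024), B (17 October 2024), A (9 March 2026), G (29 March 2026).
The subordination applies — B was senior to A — so B and A swap.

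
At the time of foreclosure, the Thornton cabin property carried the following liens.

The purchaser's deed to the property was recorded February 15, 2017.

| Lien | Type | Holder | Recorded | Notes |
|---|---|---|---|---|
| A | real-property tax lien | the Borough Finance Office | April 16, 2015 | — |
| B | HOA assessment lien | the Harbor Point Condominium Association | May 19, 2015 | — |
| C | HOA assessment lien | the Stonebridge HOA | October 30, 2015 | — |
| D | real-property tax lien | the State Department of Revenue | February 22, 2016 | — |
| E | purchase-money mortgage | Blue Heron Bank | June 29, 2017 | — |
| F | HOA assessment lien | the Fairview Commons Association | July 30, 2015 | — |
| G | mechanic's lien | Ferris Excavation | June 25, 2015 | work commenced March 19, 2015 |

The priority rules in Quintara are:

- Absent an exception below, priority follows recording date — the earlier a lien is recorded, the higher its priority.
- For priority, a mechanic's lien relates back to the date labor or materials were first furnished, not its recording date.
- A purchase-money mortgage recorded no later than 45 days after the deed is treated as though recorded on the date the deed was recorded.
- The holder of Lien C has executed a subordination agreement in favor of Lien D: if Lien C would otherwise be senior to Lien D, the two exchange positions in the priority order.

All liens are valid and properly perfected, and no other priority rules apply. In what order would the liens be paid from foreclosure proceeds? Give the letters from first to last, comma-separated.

G, A, B, F, D, C, E

Effective dates: E was recorded 134 days after the deed, outside the 45-day window, so it keeps its recording date; G's effective date is March 19, 2015, when work began.
Ordering by effective date: G (March 19, 2015), A (April 16, 2015), B (May 19, 2015), F (July 30, 2015), C (October 30, 2015), D (February 22, 2016), E (June 29, 2017).
Because C would otherwise rank above D, the subordination swaps them.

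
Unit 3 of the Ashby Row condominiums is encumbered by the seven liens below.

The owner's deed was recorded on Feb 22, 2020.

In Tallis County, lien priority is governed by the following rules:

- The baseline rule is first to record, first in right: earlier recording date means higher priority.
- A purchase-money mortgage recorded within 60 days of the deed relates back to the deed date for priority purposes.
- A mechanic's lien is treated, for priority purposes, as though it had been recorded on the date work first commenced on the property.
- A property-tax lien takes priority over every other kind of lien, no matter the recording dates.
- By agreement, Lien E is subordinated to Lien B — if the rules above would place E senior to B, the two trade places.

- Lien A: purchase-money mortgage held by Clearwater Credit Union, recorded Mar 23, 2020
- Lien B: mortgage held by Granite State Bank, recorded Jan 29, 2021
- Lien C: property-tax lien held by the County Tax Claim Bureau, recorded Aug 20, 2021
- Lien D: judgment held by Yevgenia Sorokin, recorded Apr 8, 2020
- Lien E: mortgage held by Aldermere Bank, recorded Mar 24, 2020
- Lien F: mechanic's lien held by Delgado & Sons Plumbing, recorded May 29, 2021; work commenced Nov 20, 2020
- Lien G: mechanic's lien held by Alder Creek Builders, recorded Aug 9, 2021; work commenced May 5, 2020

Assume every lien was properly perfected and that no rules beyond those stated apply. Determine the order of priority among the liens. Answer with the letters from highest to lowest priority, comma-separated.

C, A, B, D, G, F, E

Effective dates after the stated exceptions: A relates back to the deed date Feb 22, 2020; F relates back to Nov 20, 2020 (work commenced); G's effective date is May 5, 2020, when work began.
C, as a property-tax lien, has superpriority and ranks first.
Ordering the rest by effective date: A (Feb 22, 2020), E (Mar 24, 2020), D (Apr 8, 2020), G (May 5, 2020), F (Nov 20, 2020), B (Jan 29, 2021).
E is senior to B before the subordination, so the two trade places.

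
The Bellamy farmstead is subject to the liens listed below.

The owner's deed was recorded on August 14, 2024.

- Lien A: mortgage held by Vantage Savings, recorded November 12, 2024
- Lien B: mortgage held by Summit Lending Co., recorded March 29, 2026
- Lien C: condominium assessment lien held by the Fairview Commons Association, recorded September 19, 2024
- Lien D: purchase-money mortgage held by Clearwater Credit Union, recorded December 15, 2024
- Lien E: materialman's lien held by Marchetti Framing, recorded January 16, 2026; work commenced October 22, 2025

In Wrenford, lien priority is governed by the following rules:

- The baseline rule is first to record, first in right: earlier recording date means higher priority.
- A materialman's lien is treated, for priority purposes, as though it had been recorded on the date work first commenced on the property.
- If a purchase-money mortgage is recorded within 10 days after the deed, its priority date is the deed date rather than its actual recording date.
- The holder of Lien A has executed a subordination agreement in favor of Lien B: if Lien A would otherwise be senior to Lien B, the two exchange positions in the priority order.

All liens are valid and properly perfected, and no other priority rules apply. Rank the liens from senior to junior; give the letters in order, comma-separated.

Effective dates after the stated exceptions: D was recorded 123 days after the deed, outside the 10-day window, so it keeps its recording date; E is treated as recorded October 22, 2025, the work-commencement date.
By effective date: C (September 19, 2024), A (November 12, 2024), D (December 15, 2024), E (October 22, 2025), B (March 29, 2026).
A would otherwise be senior to B, so under the subordination agreement A and B exchange positions.

C, B, D, E, A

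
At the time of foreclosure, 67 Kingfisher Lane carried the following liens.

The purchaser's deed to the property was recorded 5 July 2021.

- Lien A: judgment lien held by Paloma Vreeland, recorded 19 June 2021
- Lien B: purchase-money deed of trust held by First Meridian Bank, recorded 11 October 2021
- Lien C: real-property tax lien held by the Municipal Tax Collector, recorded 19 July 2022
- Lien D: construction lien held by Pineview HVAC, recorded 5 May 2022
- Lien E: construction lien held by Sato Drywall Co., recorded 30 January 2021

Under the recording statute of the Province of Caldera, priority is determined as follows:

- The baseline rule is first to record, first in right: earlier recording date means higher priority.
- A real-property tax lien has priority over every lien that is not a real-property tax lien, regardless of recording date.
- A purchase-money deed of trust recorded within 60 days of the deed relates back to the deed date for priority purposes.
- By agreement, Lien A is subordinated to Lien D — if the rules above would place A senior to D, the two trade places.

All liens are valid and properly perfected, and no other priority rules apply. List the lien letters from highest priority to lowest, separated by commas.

C, E, D, B, A

Adjusting effective dates: B missed the 60-day window (98 days after the deed), so its recording date stands.
As a real-property tax lien, C is senior to every other lien.
Ordering the rest by effective date: E (30 January 2021), A (19 June 2021), B (11 October 2021), D (5 May 2022).
The subordination applies — A was senior to D — so A and D swap.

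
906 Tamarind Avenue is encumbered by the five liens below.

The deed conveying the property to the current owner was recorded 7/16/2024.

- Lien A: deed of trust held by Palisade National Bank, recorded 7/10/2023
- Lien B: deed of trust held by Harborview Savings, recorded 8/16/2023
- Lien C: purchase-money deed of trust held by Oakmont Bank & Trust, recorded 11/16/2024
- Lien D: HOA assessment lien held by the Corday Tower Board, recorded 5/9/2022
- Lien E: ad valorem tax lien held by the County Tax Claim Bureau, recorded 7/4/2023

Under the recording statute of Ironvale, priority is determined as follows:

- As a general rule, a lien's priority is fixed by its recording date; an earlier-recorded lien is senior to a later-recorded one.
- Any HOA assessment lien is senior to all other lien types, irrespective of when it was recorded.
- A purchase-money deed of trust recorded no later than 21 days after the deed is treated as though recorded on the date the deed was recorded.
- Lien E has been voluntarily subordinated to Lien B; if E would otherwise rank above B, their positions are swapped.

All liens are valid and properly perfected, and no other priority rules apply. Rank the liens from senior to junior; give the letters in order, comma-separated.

D, B, A, E, C

Effective dates after the stated exceptions: C was recorded 123 days after the deed — beyond 21 days — so no relation-back applies.
D, as an HOA assessment lien, has superpriority and ranks first.
Ordering the rest by effective date: E (7/4/2023), A (7/10/2023), B (8/16/2023), C (11/16/2024).
The subordination applies — E was senior to B — so E and B swap.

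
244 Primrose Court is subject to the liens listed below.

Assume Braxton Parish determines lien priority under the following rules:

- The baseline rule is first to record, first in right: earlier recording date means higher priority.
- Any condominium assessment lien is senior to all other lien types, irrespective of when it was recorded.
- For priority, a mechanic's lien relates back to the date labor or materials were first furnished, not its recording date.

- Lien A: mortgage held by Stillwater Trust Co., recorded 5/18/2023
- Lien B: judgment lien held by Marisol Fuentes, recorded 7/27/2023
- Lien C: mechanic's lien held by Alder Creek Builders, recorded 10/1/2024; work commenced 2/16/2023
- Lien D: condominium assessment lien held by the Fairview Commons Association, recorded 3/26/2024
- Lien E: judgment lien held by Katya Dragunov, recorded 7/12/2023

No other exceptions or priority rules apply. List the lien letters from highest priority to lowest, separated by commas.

Effective dates after the stated exceptions: C relates back to 2/16/2023 (work commenced).
D is a condominium assessment lien and takes priority over every other lien.
Ordering the rest by effective date: C (2/16/2023), A (5/18/2023), E (7/12/2023), B (7/27/2023).

D, C, A, E, B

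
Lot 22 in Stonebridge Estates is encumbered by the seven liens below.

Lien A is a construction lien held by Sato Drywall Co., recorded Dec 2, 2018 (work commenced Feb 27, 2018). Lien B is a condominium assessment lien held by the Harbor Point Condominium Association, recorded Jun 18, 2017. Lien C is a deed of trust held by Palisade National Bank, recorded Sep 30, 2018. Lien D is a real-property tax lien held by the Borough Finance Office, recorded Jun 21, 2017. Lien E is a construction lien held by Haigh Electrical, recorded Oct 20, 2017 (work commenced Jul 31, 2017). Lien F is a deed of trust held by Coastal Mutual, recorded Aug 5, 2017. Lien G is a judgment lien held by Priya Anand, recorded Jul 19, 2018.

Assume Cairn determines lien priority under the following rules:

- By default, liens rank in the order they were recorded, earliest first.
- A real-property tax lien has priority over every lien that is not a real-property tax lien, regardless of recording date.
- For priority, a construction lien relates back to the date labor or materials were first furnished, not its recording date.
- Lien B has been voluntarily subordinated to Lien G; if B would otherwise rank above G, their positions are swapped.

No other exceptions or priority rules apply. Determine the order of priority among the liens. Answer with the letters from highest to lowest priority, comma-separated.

D, G, E, F, A, B, C

Effective dates: A is treated as recorded Feb 27, 2018, the work-commencement date; E is treated as recorded Jul 31, 2017, the work-commencement date.
D is a real-property tax lien and takes priority over every other lien.
Ordering the rest by effective date: B (Jun 18, 2017), E (Jul 31, 2017), F (Aug 5, 2017), A (Feb 27, 2018), G (Jul 19, 2018), C (Sep 30, 2018).
B is senior to G before the subordination, so the two trade places.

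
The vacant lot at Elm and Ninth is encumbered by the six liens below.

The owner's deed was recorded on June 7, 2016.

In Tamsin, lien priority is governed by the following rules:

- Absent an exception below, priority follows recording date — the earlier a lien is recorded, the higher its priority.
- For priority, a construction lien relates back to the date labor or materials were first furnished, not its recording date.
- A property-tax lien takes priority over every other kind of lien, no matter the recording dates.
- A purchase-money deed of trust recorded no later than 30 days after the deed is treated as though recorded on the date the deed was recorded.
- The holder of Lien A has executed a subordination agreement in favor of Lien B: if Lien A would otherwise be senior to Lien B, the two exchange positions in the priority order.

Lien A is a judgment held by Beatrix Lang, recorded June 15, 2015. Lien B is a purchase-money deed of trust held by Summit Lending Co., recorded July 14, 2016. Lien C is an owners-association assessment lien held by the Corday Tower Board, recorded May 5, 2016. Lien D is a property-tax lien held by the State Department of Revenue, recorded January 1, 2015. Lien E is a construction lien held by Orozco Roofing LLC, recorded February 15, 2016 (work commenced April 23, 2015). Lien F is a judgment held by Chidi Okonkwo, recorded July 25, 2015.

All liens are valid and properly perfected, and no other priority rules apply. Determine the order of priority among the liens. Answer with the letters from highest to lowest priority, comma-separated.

First, effective dates: B missed the 30-day window (37 days after the deed), so its recording date stands; E is treated as recorded April 23, 2015, the work-commencement date.
As a property-tax lien, D is senior to every other lien.
The other liens, earliest effective date first: E (April 23, 2015), A (June 15, 2015), F (July 25, 2015), C (May 5, 2016), B (July 14, 2016).
The subordination applies — A was senior to B — so A and B swap.

D, E, B, F, C, A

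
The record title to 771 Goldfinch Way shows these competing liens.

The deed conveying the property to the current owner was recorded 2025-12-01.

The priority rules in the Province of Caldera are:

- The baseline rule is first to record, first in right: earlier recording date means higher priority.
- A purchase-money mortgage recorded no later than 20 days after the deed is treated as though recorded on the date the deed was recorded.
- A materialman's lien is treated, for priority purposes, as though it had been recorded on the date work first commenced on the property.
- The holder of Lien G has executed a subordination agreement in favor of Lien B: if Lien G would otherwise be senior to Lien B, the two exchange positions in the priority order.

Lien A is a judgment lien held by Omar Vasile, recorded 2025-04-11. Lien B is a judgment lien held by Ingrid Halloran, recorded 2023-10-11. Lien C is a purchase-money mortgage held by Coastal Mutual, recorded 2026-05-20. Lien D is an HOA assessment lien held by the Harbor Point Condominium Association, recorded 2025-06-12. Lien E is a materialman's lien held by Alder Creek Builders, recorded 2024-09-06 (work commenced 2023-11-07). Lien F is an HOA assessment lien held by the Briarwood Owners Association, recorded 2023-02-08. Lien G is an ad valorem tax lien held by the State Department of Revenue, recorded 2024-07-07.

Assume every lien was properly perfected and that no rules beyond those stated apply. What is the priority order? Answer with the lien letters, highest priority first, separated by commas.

F, B, E, G, A, D, C

First, effective dates: C was recorded 170 days after the deed, outside the 20-day window, so it keeps its recording date; E's effective date is 2023-11-07, when work began.
Sorted by effective date: F (2023-02-08), B (2023-10-11), E (2023-11-07), G (2024-07-07), A (2025-04-11), D (2025-06-12), C (2026-05-20).
G already ranks below B; the subordination has no effect.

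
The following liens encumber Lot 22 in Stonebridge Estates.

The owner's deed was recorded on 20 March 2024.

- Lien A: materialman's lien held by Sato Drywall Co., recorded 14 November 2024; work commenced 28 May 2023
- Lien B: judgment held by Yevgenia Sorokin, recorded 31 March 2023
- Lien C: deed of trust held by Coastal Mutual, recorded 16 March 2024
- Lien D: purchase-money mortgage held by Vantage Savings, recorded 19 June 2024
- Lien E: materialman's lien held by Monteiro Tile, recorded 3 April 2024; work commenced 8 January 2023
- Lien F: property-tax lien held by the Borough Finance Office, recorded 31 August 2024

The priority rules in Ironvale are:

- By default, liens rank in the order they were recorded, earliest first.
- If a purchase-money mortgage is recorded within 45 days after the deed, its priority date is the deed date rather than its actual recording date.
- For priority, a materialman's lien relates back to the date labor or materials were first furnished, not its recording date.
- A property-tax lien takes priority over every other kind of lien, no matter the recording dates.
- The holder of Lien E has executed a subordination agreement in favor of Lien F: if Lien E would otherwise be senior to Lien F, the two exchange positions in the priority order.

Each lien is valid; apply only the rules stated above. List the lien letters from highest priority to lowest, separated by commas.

F, E, B, A, C, D

First, effective dates: A relates back to 28 May 2023 (work commenced); D was recorded 91 days after the deed — beyond 45 days — so no relation-back applies; E is treated as recorded 8 January 2023, the work-commencement date.
F is a property-tax lien and takes priority over every other lien.
Among the remaining liens, by effective date: E (8 January 2023), B (31 March 2023), A (28 May 2023), C (16 March 2024), D (19 June 2024).
E is already junior to F, so the subordination agreement changes nothing.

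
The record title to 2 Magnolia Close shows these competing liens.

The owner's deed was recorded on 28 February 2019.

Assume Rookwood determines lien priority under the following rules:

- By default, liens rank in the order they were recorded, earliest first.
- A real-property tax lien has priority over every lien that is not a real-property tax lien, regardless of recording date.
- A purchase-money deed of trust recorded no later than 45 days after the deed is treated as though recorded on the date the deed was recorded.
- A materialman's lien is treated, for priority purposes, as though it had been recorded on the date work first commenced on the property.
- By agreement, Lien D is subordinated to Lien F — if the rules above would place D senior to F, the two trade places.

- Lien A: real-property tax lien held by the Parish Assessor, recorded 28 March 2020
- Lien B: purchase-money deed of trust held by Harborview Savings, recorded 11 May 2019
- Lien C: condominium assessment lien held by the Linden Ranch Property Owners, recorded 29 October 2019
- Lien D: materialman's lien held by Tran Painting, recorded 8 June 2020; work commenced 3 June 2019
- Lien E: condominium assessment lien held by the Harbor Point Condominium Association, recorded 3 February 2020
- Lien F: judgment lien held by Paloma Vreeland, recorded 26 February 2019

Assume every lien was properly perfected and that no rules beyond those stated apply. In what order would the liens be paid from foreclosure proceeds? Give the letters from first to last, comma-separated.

Adjusting effective dates: B was recorded 72 days after the deed — beyond 45 days — so no relation-back applies; D is treated as recorded 3 June 2019, the work-commencement date.
A, as a real-property tax lien, has superpriority and ranks first.
The other liens, earliest effective date first: F (26 February 2019), B (11 May 2019), D (3 June 2019), C (29 October 2019), E (3 February 2020).
D already ranks below F; the subordination has no effect.

A, F, B, D, C, E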